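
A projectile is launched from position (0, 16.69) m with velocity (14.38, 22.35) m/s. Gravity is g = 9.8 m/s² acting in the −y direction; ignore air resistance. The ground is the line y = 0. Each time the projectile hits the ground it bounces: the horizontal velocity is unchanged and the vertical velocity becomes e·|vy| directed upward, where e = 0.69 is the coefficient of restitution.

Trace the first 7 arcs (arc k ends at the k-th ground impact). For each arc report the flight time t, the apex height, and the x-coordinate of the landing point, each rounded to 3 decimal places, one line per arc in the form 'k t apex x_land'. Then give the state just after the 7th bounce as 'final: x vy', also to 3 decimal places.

Arc 1: start y=16.690, vy=22.350 → t=5.214, apex=42.176, x_land=74.984, impact vy=-28.751
  bounce: vy ← 0.69·28.751 = 19.839
Arc 2: start y=0.000, vy=19.839 → t=4.049, apex=20.080, x_land=133.204, impact vy=-19.839
  bounce: vy ← 0.69·19.839 = 13.689
Arc 3: start y=0.000, vy=13.689 → t=2.794, apex=9.560, x_land=173.375, impact vy=-13.689
  bounce: vy ← 0.69·13.689 = 9.445
Arc 4: start y=0.000, vy=9.445 → t=1.928, apex=4.552, x_land=201.094, impact vy=-9.445
  bounce: vy ← 0.69·9.445 = 6.517
Arc 5: start y=0.000, vy=6.517 → t=1.330, apex=2.167, x_land=220.220, impact vy=-6.517
  bounce: vy ← 0.69·6.517 = 4.497
Arc 6: start y=0.000, vy=4.497 → t=0.918, apex=1.032, x_land=233.416, impact vy=-4.497
  bounce: vy ← 0.69·4.497 = 3.103
Arc 7: start y=0.000, vy=3.103 → t=0.633, apex=0.491, x_land=242.522, impact vy=-3.103
  bounce: vy ← 0.69·3.103 = 2.141

1 5.214 42.176 74.984
2 4.049 20.080 133.204
3 2.794 9.560 173.375
4 1.928 4.552 201.094
5 1.330 2.167 220.220
6 0.918 1.032 233.416
7 0.633 0.491 242.522
final: 242.522 2.141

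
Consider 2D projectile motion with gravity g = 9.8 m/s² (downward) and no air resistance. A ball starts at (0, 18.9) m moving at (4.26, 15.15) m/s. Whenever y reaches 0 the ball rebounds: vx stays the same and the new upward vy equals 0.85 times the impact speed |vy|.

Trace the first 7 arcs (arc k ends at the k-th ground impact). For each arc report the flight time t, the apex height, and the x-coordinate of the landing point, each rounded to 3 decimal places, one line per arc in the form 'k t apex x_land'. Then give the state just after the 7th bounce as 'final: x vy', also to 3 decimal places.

1 4.045 30.610 17.233
2 4.249 22.116 35.334
3 3.612 15.979 50.719
4 3.070 11.545 63.797
5 2.609 8.341 74.913
6 2.218 6.026 84.362
7 1.885 4.354 92.393
final: 92.393 7.852

Arc 1: start y=18.900, vy=15.150 → t=4.045, apex=30.610, x_land=17.233, impact vy=-24.494
  bounce: vy ← 0.85·24.494 = 20.820
Arc 2: start y=0.000, vy=20.820 → t=4.249, apex=22.116, x_land=35.334, impact vy=-20.820
  bounce: vy ← 0.85·20.820 = 17.697
Arc 3: start y=0.000, vy=17.697 → t=3.612, apex=15.979, x_land=50.719, impact vy=-17.697
  bounce: vy ← 0.85·17.697 = 15.042
Arc 4: start y=0.000, vy=15.042 → t=3.070, apex=11.545, x_land=63.797, impact vy=-15.042
  bounce: vy ← 0.85·15.042 = 12.786
Arc 5: start y=0.000, vy=12.786 → t=2.609, apex=8.341, x_land=74.913, impact vy=-12.786
  bounce: vy ← 0.85·12.786 = 10.868
Arc 6: start y=0.000, vy=10.868 → t=2.218, apex=6.026, x_land=84.362, impact vy=-10.868
  bounce: vy ← 0.85·10.868 = 9.238
Arc 7: start y=0.000, vy=9.238 → t=1.885, apex=4.354, x_land=92.393, impact vy=-9.238
  bounce: vy ← 0.85·9.238 = 7.852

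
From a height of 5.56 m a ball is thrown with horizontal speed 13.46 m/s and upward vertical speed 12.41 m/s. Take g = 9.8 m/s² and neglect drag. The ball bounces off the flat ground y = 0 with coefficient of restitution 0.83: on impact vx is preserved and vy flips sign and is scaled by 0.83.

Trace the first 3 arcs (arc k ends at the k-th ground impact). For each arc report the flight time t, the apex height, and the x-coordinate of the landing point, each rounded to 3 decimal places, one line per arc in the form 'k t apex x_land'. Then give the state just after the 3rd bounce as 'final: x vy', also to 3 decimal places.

Arc 1: start y=5.560, vy=12.410 → t=2.921, apex=13.418, x_land=39.318, impact vy=-16.217
  bounce: vy ← 0.83·16.217 = 13.460
Arc 2: start y=0.000, vy=13.460 → t=2.747, apex=9.243, x_land=76.292, impact vy=-13.460
  bounce: vy ← 0.83·13.460 = 11.172
Arc 3: start y=0.000, vy=11.172 → t=2.280, apex=6.368, x_land=106.980, impact vy=-11.172
  bounce: vy ← 0.83·11.172 = 9.273

1 2.921 13.418 39.318
2 2.747 9.243 76.292
3 2.280 6.368 106.980
final: 106.980 9.273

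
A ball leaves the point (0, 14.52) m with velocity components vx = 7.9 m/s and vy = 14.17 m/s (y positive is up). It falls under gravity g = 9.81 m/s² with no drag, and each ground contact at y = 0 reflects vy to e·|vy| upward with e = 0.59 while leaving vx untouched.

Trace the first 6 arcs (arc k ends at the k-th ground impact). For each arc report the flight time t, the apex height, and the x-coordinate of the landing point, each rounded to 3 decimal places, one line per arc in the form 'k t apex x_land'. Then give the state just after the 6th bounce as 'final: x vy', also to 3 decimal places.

1 3.691 24.754 29.158
2 2.651 8.617 50.100
3 1.564 3.000 62.456
4 0.923 1.044 69.745
5 0.544 0.363 74.046
6 0.321 0.127 76.584
final: 76.584 0.930

Arc 1: start y=14.520, vy=14.170 → t=3.691, apex=24.754, x_land=29.158, impact vy=-22.038
  bounce: vy ← 0.59·22.038 = 13.002
Arc 2: start y=0.000, vy=13.002 → t=2.651, apex=8.617, x_land=50.100, impact vy=-13.002
  bounce: vy ← 0.59·13.002 = 7.671
Arc 3: start y=0.000, vy=7.671 → t=1.564, apex=3.000, x_land=62.456, impact vy=-7.671
  bounce: vy ← 0.59·7.671 = 4.526
Arc 4: start y=0.000, vy=4.526 → t=0.923, apex=1.044, x_land=69.745, impact vy=-4.526
  bounce: vy ← 0.59·4.526 = 2.670
Arc 5: start y=0.000, vy=2.670 → t=0.544, apex=0.363, x_land=74.046, impact vy=-2.670
  bounce: vy ← 0.59·2.670 = 1.576
Arc 6: start y=0.000, vy=1.576 → t=0.321, apex=0.127, x_land=76.584, impact vy=-1.576
  bounce: vy ← 0.59·1.576 = 0.930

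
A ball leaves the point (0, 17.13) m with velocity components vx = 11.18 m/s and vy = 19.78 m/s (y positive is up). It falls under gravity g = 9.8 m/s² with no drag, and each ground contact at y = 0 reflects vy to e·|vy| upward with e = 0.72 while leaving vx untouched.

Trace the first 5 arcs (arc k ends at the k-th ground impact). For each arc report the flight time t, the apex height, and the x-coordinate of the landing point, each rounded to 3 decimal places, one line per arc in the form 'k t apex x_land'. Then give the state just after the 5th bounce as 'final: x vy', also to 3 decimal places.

Arc 1: start y=17.130, vy=19.780 → t=4.770, apex=37.092, x_land=53.325, impact vy=-26.963
  bounce: vy ← 0.72·26.963 = 19.413
Arc 2: start y=0.000, vy=19.413 → t=3.962, apex=19.228, x_land=97.619, impact vy=-19.413
  bounce: vy ← 0.72·19.413 = 13.978
Arc 3: start y=0.000, vy=13.978 → t=2.853, apex=9.968, x_land=129.511, impact vy=-13.978
  bounce: vy ← 0.72·13.978 = 10.064
Arc 4: start y=0.000, vy=10.064 → t=2.054, apex=5.167, x_land=152.473, impact vy=-10.064
  bounce: vy ← 0.72·10.064 = 7.246
Arc 5: start y=0.000, vy=7.246 → t=1.479, apex=2.679, x_land=169.005, impact vy=-7.246
  bounce: vy ← 0.72·7.246 = 5.217

1 4.770 37.092 53.325
2 3.962 19.228 97.619
3 2.853 9.968 129.511
4 2.054 5.167 152.473
5 1.479 2.679 169.005
final: 169.005 5.217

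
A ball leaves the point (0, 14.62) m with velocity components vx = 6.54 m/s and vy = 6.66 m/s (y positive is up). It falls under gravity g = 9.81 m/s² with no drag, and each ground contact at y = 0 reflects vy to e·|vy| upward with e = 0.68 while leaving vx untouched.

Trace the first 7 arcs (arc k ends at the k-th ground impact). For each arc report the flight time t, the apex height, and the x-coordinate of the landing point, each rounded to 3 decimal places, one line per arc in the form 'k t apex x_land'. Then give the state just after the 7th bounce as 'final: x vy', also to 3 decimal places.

Arc 1: start y=14.620, vy=6.660 → t=2.534, apex=16.881, x_land=16.573, impact vy=-18.199
  bounce: vy ← 0.68·18.199 = 12.375
Arc 2: start y=0.000, vy=12.375 → t=2.523, apex=7.806, x_land=33.073, impact vy=-12.375
  bounce: vy ← 0.68·12.375 = 8.415
Arc 3: start y=0.000, vy=8.415 → t=1.716, apex=3.609, x_land=44.293, impact vy=-8.415
  bounce: vy ← 0.68·8.415 = 5.722
Arc 4: start y=0.000, vy=5.722 → t=1.167, apex=1.669, x_land=51.923, impact vy=-5.722
  bounce: vy ← 0.68·5.722 = 3.891
Arc 5: start y=0.000, vy=3.891 → t=0.793, apex=0.772, x_land=57.111, impact vy=-3.891
  bounce: vy ← 0.68·3.891 = 2.646
Arc 6: start y=0.000, vy=2.646 → t=0.539, apex=0.357, x_land=60.639, impact vy=-2.646
  bounce: vy ← 0.68·2.646 = 1.799
Arc 7: start y=0.000, vy=1.799 → t=0.367, apex=0.165, x_land=63.038, impact vy=-1.799
  bounce: vy ← 0.68·1.799 = 1.224

1 2.534 16.881 16.573
2 2.523 7.806 33.073
3 1.716 3.609 44.293
4 1.167 1.669 51.923
5 0.793 0.772 57.111
6 0.539 0.357 60.639
7 0.367 0.165 63.038
final: 63.038 1.224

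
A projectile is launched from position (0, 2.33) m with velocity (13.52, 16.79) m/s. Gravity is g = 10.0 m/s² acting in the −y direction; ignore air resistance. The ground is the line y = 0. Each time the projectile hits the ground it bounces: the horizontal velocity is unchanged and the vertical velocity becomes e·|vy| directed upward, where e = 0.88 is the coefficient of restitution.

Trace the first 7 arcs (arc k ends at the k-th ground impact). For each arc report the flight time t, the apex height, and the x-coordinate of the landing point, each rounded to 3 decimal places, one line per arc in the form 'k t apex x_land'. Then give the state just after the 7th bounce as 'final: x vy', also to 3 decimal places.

1 3.491 16.425 47.205
2 3.190 12.720 90.333
3 2.807 9.850 128.285
4 2.470 7.628 161.684
5 2.174 5.907 191.074
6 1.913 4.574 216.938
7 1.683 3.542 239.698
final: 239.698 7.407

Arc 1: start y=2.330, vy=16.790 → t=3.491, apex=16.425, x_land=47.205, impact vy=-18.125
  bounce: vy ← 0.88·18.125 = 15.950
Arc 2: start y=0.000, vy=15.950 → t=3.190, apex=12.720, x_land=90.333, impact vy=-15.950
  bounce: vy ← 0.88·15.950 = 14.036
Arc 3: start y=0.000, vy=14.036 → t=2.807, apex=9.850, x_land=128.285, impact vy=-14.036
  bounce: vy ← 0.88·14.036 = 12.351
Arc 4: start y=0.000, vy=12.351 → t=2.470, apex=7.628, x_land=161.684, impact vy=-12.351
  bounce: vy ← 0.88·12.351 = 10.869
Arc 5: start y=0.000, vy=10.869 → t=2.174, apex=5.907, x_land=191.074, impact vy=-10.869
  bounce: vy ← 0.88·10.869 = 9.565
Arc 6: start y=0.000, vy=9.565 → t=1.913, apex=4.574, x_land=216.938, impact vy=-9.565
  bounce: vy ← 0.88·9.565 = 8.417
Arc 7: start y=0.000, vy=8.417 → t=1.683, apex=3.542, x_land=239.698, impact vy=-8.417
  bounce: vy ← 0.88·8.417 = 7.407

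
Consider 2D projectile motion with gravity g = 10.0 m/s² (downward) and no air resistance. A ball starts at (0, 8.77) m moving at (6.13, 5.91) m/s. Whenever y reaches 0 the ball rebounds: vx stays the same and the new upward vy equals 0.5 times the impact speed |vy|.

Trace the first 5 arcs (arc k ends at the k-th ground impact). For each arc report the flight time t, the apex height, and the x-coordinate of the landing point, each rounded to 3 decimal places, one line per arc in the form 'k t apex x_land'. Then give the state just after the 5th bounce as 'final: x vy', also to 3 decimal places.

Arc 1: start y=8.770, vy=5.910 → t=2.041, apex=10.516, x_land=12.513, impact vy=-14.503
  bounce: vy ← 0.5·14.503 = 7.251
Arc 2: start y=0.000, vy=7.251 → t=1.450, apex=2.629, x_land=21.403, impact vy=-7.251
  bounce: vy ← 0.5·7.251 = 3.626
Arc 3: start y=0.000, vy=3.626 → t=0.725, apex=0.657, x_land=25.848, impact vy=-3.626
  bounce: vy ← 0.5·3.626 = 1.813
Arc 4: start y=0.000, vy=1.813 → t=0.363, apex=0.164, x_land=28.071, impact vy=-1.813
  bounce: vy ← 0.5·1.813 = 0.906
Arc 5: start y=0.000, vy=0.906 → t=0.181, apex=0.041, x_land=29.182, impact vy=-0.906
  bounce: vy ← 0.5·0.906 = 0.453

1 2.041 10.516 12.513
2 1.450 2.629 21.403
3 0.725 0.657 25.848
4 0.363 0.164 28.071
5 0.181 0.041 29.182
final: 29.182 0.453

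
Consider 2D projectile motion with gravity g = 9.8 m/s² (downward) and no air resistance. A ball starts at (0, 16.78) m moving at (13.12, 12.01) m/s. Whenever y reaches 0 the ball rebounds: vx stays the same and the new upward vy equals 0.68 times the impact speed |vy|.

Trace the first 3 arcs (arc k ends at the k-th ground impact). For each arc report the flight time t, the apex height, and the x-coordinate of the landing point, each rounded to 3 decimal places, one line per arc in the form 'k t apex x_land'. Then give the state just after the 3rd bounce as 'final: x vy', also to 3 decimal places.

Arc 1: start y=16.780, vy=12.010 → t=3.445, apex=24.139, x_land=45.199, impact vy=-21.752
  bounce: vy ← 0.68·21.752 = 14.791
Arc 2: start y=0.000, vy=14.791 → t=3.019, apex=11.162, x_land=84.803, impact vy=-14.791
  bounce: vy ← 0.68·14.791 = 10.058
Arc 3: start y=0.000, vy=10.058 → t=2.053, apex=5.161, x_land=111.733, impact vy=-10.058
  bounce: vy ← 0.68·10.058 = 6.839

1 3.445 24.139 45.199
2 3.019 11.162 84.803
3 2.053 5.161 111.733
final: 111.733 6.839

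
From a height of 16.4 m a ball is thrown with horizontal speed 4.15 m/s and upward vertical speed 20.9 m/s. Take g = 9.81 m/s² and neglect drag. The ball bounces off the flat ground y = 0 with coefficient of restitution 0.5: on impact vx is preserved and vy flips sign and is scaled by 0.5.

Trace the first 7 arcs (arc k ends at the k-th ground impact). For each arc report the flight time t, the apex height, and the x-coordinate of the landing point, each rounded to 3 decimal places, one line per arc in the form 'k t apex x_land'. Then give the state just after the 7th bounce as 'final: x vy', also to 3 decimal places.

Arc 1: start y=16.400, vy=20.900 → t=4.938, apex=38.664, x_land=20.493, impact vy=-27.542
  bounce: vy ← 0.5·27.542 = 13.771
Arc 2: start y=0.000, vy=13.771 → t=2.808, apex=9.666, x_land=32.144, impact vy=-13.771
  bounce: vy ← 0.5·13.771 = 6.886
Arc 3: start y=0.000, vy=6.886 → t=1.404, apex=2.416, x_land=37.970, impact vy=-6.886
  bounce: vy ← 0.5·6.886 = 3.443
Arc 4: start y=0.000, vy=3.443 → t=0.702, apex=0.604, x_land=40.883, impact vy=-3.443
  bounce: vy ← 0.5·3.443 = 1.721
Arc 5: start y=0.000, vy=1.721 → t=0.351, apex=0.151, x_land=42.339, impact vy=-1.721
  bounce: vy ← 0.5·1.721 = 0.861
Arc 6: start y=0.000, vy=0.861 → t=0.175, apex=0.038, x_land=43.068, impact vy=-0.861
  bounce: vy ← 0.5·0.861 = 0.430
Arc 7: start y=0.000, vy=0.430 → t=0.088, apex=0.009, x_land=43.432, impact vy=-0.430
  bounce: vy ← 0.5·0.430 = 0.215

1 4.938 38.664 20.493
2 2.808 9.666 32.144
3 1.404 2.416 37.970
4 0.702 0.604 40.883
5 0.351 0.151 42.339
6 0.175 0.038 43.068
7 0.088 0.009 43.432
final: 43.432 0.215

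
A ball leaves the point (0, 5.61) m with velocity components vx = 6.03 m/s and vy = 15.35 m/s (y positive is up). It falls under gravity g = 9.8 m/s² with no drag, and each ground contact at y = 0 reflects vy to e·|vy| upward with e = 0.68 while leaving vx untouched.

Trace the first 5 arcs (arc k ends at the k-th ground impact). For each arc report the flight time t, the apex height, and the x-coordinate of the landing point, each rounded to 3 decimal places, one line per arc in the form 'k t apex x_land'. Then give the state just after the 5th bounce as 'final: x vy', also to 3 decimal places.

1 3.463 17.632 20.883
2 2.580 8.153 36.440
3 1.754 3.770 47.018
4 1.193 1.743 54.211
5 0.811 0.806 59.102
final: 59.102 2.703

Arc 1: start y=5.610, vy=15.350 → t=3.463, apex=17.632, x_land=20.883, impact vy=-18.590
  bounce: vy ← 0.68·18.590 = 12.641
Arc 2: start y=0.000, vy=12.641 → t=2.580, apex=8.153, x_land=36.440, impact vy=-12.641
  bounce: vy ← 0.68·12.641 = 8.596
Arc 3: start y=0.000, vy=8.596 → t=1.754, apex=3.770, x_land=47.018, impact vy=-8.596
  bounce: vy ← 0.68·8.596 = 5.845
Arc 4: start y=0.000, vy=5.845 → t=1.193, apex=1.743, x_land=54.211, impact vy=-5.845
  bounce: vy ← 0.68·5.845 = 3.975
Arc 5: start y=0.000, vy=3.975 → t=0.811, apex=0.806, x_land=59.102, impact vy=-3.975
  bounce: vy ← 0.68·3.975 = 2.703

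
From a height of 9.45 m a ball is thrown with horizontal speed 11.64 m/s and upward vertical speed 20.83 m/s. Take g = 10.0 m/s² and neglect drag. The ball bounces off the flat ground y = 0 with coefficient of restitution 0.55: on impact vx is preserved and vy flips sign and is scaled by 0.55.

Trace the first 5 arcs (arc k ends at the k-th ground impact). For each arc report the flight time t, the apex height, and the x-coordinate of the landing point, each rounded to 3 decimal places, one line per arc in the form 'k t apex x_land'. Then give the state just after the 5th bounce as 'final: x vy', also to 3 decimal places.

Arc 1: start y=9.450, vy=20.830 → t=4.579, apex=31.144, x_land=53.297, impact vy=-24.958
  bounce: vy ← 0.55·24.958 = 13.727
Arc 2: start y=0.000, vy=13.727 → t=2.745, apex=9.421, x_land=85.253, impact vy=-13.727
  bounce: vy ← 0.55·13.727 = 7.550
Arc 3: start y=0.000, vy=7.550 → t=1.510, apex=2.850, x_land=102.829, impact vy=-7.550
  bounce: vy ← 0.55·7.550 = 4.152
Arc 4: start y=0.000, vy=4.152 → t=0.830, apex=0.862, x_land=112.495, impact vy=-4.152
  bounce: vy ← 0.55·4.152 = 2.284
Arc 5: start y=0.000, vy=2.284 → t=0.457, apex=0.261, x_land=117.812, impact vy=-2.284
  bounce: vy ← 0.55·2.284 = 1.256

1 4.579 31.144 53.297
2 2.745 9.421 85.253
3 1.510 2.850 102.829
4 0.830 0.862 112.495
5 0.457 0.261 117.812
final: 117.812 1.256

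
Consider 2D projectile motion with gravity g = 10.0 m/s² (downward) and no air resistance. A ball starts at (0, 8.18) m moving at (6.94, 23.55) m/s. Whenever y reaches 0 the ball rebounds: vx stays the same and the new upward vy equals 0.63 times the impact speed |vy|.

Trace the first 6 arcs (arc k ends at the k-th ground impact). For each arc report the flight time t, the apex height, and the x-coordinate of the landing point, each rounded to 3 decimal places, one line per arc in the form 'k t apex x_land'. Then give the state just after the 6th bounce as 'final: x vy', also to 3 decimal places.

1 5.035 35.910 34.942
2 3.377 14.253 58.377
3 2.127 5.657 73.140
4 1.340 2.245 82.442
5 0.844 0.891 88.301
6 0.532 0.354 91.993
final: 91.993 1.676

Arc 1: start y=8.180, vy=23.550 → t=5.035, apex=35.910, x_land=34.942, impact vy=-26.799
  bounce: vy ← 0.63·26.799 = 16.884
Arc 2: start y=0.000, vy=16.884 → t=3.377, apex=14.253, x_land=58.377, impact vy=-16.884
  bounce: vy ← 0.63·16.884 = 10.637
Arc 3: start y=0.000, vy=10.637 → t=2.127, apex=5.657, x_land=73.140, impact vy=-10.637
  bounce: vy ← 0.63·10.637 = 6.701
Arc 4: start y=0.000, vy=6.701 → t=1.340, apex=2.245, x_land=82.442, impact vy=-6.701
  bounce: vy ← 0.63·6.701 = 4.222
Arc 5: start y=0.000, vy=4.222 → t=0.844, apex=0.891, x_land=88.301, impact vy=-4.222
  bounce: vy ← 0.63·4.222 = 2.660
Arc 6: start y=0.000, vy=2.660 → t=0.532, apex=0.354, x_land=91.993, impact vy=-2.660
  bounce: vy ← 0.63·2.660 = 1.676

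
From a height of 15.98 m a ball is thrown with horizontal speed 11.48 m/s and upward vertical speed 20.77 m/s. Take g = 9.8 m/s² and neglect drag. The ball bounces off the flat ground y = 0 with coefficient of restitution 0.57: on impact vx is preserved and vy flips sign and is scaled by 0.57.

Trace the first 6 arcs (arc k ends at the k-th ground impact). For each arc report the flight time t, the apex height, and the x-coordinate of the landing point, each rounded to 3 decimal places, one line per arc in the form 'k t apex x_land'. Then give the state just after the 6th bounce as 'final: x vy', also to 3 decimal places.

Arc 1: start y=15.980, vy=20.770 → t=4.904, apex=37.990, x_land=56.296, impact vy=-27.287
  bounce: vy ← 0.57·27.287 = 15.554
Arc 2: start y=0.000, vy=15.554 → t=3.174, apex=12.343, x_land=92.736, impact vy=-15.554
  bounce: vy ← 0.57·15.554 = 8.866
Arc 3: start y=0.000, vy=8.866 → t=1.809, apex=4.010, x_land=113.507, impact vy=-8.866
  bounce: vy ← 0.57·8.866 = 5.053
Arc 4: start y=0.000, vy=5.053 → t=1.031, apex=1.303, x_land=125.347, impact vy=-5.053
  bounce: vy ← 0.57·5.053 = 2.880
Arc 5: start y=0.000, vy=2.880 → t=0.588, apex=0.423, x_land=132.095, impact vy=-2.880
  bounce: vy ← 0.57·2.880 = 1.642
Arc 6: start y=0.000, vy=1.642 → t=0.335, apex=0.138, x_land=135.942, impact vy=-1.642
  bounce: vy ← 0.57·1.642 = 0.936

1 4.904 37.990 56.296
2 3.174 12.343 92.736
3 1.809 4.010 113.507
4 1.031 1.303 125.347
5 0.588 0.423 132.095
6 0.335 0.138 135.942
final: 135.942 0.936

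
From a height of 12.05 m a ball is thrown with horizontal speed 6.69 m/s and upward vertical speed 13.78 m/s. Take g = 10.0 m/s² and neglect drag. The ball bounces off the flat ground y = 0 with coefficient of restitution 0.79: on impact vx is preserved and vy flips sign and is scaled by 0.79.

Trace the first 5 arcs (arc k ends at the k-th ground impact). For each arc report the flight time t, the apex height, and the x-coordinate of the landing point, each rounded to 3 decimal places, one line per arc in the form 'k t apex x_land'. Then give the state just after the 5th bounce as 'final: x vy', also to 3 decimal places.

1 3.454 21.544 23.106
2 3.280 13.446 45.047
3 2.591 8.392 62.381
4 2.047 5.237 76.075
5 1.617 3.269 86.893
final: 86.893 6.387

Arc 1: start y=12.050, vy=13.780 → t=3.454, apex=21.544, x_land=23.106, impact vy=-20.758
  bounce: vy ← 0.79·20.758 = 16.399
Arc 2: start y=0.000, vy=16.399 → t=3.280, apex=13.446, x_land=45.047, impact vy=-16.399
  bounce: vy ← 0.79·16.399 = 12.955
Arc 3: start y=0.000, vy=12.955 → t=2.591, apex=8.392, x_land=62.381, impact vy=-12.955
  bounce: vy ← 0.79·12.955 = 10.234
Arc 4: start y=0.000, vy=10.234 → t=2.047, apex=5.237, x_land=76.075, impact vy=-10.234
  bounce: vy ← 0.79·10.234 = 8.085
Arc 5: start y=0.000, vy=8.085 → t=1.617, apex=3.269, x_land=86.893, impact vy=-8.085
  bounce: vy ← 0.79·8.085 = 6.387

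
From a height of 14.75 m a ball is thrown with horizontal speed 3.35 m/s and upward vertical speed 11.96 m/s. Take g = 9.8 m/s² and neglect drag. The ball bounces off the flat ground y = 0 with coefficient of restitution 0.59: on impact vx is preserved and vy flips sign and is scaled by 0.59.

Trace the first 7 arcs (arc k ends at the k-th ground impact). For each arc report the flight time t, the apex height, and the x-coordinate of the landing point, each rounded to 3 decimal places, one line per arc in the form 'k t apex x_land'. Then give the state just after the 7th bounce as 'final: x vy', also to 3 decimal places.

1 3.342 22.048 11.194
2 2.503 7.675 19.580
3 1.477 2.672 24.527
4 0.871 0.930 27.446
5 0.514 0.324 29.168
6 0.303 0.113 30.184
7 0.179 0.039 30.784
final: 30.784 0.517

Arc 1: start y=14.750, vy=11.960 → t=3.342, apex=22.048, x_land=11.194, impact vy=-20.788
  bounce: vy ← 0.59·20.788 = 12.265
Arc 2: start y=0.000, vy=12.265 → t=2.503, apex=7.675, x_land=19.580, impact vy=-12.265
  bounce: vy ← 0.59·12.265 = 7.236
Arc 3: start y=0.000, vy=7.236 → t=1.477, apex=2.672, x_land=24.527, impact vy=-7.236
  bounce: vy ← 0.59·7.236 = 4.269
Arc 4: start y=0.000, vy=4.269 → t=0.871, apex=0.930, x_land=27.446, impact vy=-4.269
  bounce: vy ← 0.59·4.269 = 2.519
Arc 5: start y=0.000, vy=2.519 → t=0.514, apex=0.324, x_land=29.168, impact vy=-2.519
  bounce: vy ← 0.59·2.519 = 1.486
Arc 6: start y=0.000, vy=1.486 → t=0.303, apex=0.113, x_land=30.184, impact vy=-1.486
  bounce: vy ← 0.59·1.486 = 0.877
Arc 7: start y=0.000, vy=0.877 → t=0.179, apex=0.039, x_land=30.784, impact vy=-0.877
  bounce: vy ← 0.59·0.877 = 0.517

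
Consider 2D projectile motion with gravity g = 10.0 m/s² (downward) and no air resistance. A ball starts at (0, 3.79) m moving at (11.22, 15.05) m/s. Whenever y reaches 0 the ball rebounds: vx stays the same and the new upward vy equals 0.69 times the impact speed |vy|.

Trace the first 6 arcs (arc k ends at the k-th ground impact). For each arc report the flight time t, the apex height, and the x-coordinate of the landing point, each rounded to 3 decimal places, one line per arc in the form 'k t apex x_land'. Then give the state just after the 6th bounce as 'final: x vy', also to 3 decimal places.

1 3.244 15.115 36.394
2 2.399 7.196 63.315
3 1.656 3.426 81.891
4 1.142 1.631 94.708
5 0.788 0.777 103.552
6 0.544 0.370 109.654
final: 109.654 1.876

Arc 1: start y=3.790, vy=15.050 → t=3.244, apex=15.115, x_land=36.394, impact vy=-17.387
  bounce: vy ← 0.69·17.387 = 11.997
Arc 2: start y=0.000, vy=11.997 → t=2.399, apex=7.196, x_land=63.315, impact vy=-11.997
  bounce: vy ← 0.69·11.997 = 8.278
Arc 3: start y=0.000, vy=8.278 → t=1.656, apex=3.426, x_land=81.891, impact vy=-8.278
  bounce: vy ← 0.69·8.278 = 5.712
Arc 4: start y=0.000, vy=5.712 → t=1.142, apex=1.631, x_land=94.708, impact vy=-5.712
  bounce: vy ← 0.69·5.712 = 3.941
Arc 5: start y=0.000, vy=3.941 → t=0.788, apex=0.777, x_land=103.552, impact vy=-3.941
  bounce: vy ← 0.69·3.941 = 2.719
Arc 6: start y=0.000, vy=2.719 → t=0.544, apex=0.370, x_land=109.654, impact vy=-2.719
  bounce: vy ← 0.69·2.719 = 1.876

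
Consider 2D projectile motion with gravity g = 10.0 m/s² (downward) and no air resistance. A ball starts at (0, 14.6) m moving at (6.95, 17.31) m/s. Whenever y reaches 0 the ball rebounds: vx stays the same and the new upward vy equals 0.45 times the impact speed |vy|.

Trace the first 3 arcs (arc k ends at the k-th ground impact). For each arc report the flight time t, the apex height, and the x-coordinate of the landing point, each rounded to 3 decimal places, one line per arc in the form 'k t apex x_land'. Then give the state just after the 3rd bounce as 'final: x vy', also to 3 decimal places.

1 4.163 29.582 28.935
2 2.189 5.990 44.150
3 0.985 1.213 50.996
final: 50.996 2.216

Arc 1: start y=14.600, vy=17.310 → t=4.163, apex=29.582, x_land=28.935, impact vy=-24.324
  bounce: vy ← 0.45·24.324 = 10.946
Arc 2: start y=0.000, vy=10.946 → t=2.189, apex=5.990, x_land=44.150, impact vy=-10.946
  bounce: vy ← 0.45·10.946 = 4.926
Arc 3: start y=0.000, vy=4.926 → t=0.985, apex=1.213, x_land=50.996, impact vy=-4.926
  bounce: vy ← 0.45·4.926 = 2.216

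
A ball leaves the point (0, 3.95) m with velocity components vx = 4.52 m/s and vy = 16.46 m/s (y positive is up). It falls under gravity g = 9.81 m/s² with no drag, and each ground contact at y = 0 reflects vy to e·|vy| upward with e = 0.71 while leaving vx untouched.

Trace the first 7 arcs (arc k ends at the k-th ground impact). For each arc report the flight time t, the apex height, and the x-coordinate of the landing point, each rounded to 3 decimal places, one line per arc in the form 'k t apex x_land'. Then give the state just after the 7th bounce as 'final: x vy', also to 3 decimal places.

Arc 1: start y=3.950, vy=16.460 → t=3.581, apex=17.759, x_land=16.185, impact vy=-18.666
  bounce: vy ← 0.71·18.666 = 13.253
Arc 2: start y=0.000, vy=13.253 → t=2.702, apex=8.952, x_land=28.397, impact vy=-13.253
  bounce: vy ← 0.71·13.253 = 9.410
Arc 3: start y=0.000, vy=9.410 → t=1.918, apex=4.513, x_land=37.069, impact vy=-9.410
  bounce: vy ← 0.71·9.410 = 6.681
Arc 4: start y=0.000, vy=6.681 → t=1.362, apex=2.275, x_land=43.225, impact vy=-6.681
  bounce: vy ← 0.71·6.681 = 4.743
Arc 5: start y=0.000, vy=4.743 → t=0.967, apex=1.147, x_land=47.596, impact vy=-4.743
  bounce: vy ← 0.71·4.743 = 3.368
Arc 6: start y=0.000, vy=3.368 → t=0.687, apex=0.578, x_land=50.700, impact vy=-3.368
  bounce: vy ← 0.71·3.368 = 2.391
Arc 7: start y=0.000, vy=2.391 → t=0.487, apex=0.291, x_land=52.903, impact vy=-2.391
  bounce: vy ← 0.71·2.391 = 1.698

1 3.581 17.759 16.185
2 2.702 8.952 28.397
3 1.918 4.513 37.069
4 1.362 2.275 43.225
5 0.967 1.147 47.596
6 0.687 0.578 50.700
7 0.487 0.291 52.903
final: 52.903 1.698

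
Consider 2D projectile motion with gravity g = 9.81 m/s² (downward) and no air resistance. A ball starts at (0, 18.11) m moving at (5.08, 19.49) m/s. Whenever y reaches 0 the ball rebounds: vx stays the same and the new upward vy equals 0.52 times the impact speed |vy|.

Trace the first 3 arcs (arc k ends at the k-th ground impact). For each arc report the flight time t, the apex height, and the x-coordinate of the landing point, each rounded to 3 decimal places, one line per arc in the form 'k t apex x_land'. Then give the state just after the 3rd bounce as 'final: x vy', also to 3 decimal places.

Arc 1: start y=18.110, vy=19.490 → t=4.751, apex=37.471, x_land=24.133, impact vy=-27.114
  bounce: vy ← 0.52·27.114 = 14.099
Arc 2: start y=0.000, vy=14.099 → t=2.874, apex=10.132, x_land=38.736, impact vy=-14.099
  bounce: vy ← 0.52·14.099 = 7.332
Arc 3: start y=0.000, vy=7.332 → t=1.495, apex=2.740, x_land=46.329, impact vy=-7.332
  bounce: vy ← 0.52·7.332 = 3.812

1 4.751 37.471 24.133
2 2.874 10.132 38.736
3 1.495 2.740 46.329
final: 46.329 3.812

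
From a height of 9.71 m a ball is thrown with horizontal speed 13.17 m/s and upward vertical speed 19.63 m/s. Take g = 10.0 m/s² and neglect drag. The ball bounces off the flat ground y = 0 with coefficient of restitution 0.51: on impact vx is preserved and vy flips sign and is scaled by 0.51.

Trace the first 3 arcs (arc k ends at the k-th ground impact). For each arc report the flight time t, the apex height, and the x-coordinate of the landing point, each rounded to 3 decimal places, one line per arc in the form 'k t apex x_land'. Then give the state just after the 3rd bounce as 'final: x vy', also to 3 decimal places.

1 4.370 28.977 57.558
2 2.456 7.537 89.897
3 1.252 1.960 106.389
final: 106.389 3.193

Arc 1: start y=9.710, vy=19.630 → t=4.370, apex=28.977, x_land=57.558, impact vy=-24.074
  bounce: vy ← 0.51·24.074 = 12.278
Arc 2: start y=0.000, vy=12.278 → t=2.456, apex=7.537, x_land=89.897, impact vy=-12.278
  bounce: vy ← 0.51·12.278 = 6.262
Arc 3: start y=0.000, vy=6.262 → t=1.252, apex=1.960, x_land=106.389, impact vy=-6.262
  bounce: vy ← 0.51·6.262 = 3.193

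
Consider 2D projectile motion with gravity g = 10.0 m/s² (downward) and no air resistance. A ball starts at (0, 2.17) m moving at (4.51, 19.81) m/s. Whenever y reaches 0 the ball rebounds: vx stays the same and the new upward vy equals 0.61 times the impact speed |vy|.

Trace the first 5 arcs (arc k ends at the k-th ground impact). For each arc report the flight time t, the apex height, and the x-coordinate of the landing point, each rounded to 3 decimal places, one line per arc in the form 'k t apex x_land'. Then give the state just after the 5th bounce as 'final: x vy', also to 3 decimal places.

1 4.069 21.792 18.350
2 2.547 8.109 29.836
3 1.554 3.017 36.843
4 0.948 1.123 41.118
5 0.578 0.418 43.725
final: 43.725 1.763

Arc 1: start y=2.170, vy=19.810 → t=4.069, apex=21.792, x_land=18.350, impact vy=-20.877
  bounce: vy ← 0.61·20.877 = 12.735
Arc 2: start y=0.000, vy=12.735 → t=2.547, apex=8.109, x_land=29.836, impact vy=-12.735
  bounce: vy ← 0.61·12.735 = 7.768
Arc 3: start y=0.000, vy=7.768 → t=1.554, apex=3.017, x_land=36.843, impact vy=-7.768
  bounce: vy ← 0.61·7.768 = 4.739
Arc 4: start y=0.000, vy=4.739 → t=0.948, apex=1.123, x_land=41.118, impact vy=-4.739
  bounce: vy ← 0.61·4.739 = 2.891
Arc 5: start y=0.000, vy=2.891 → t=0.578, apex=0.418, x_land=43.725, impact vy=-2.891
  bounce: vy ← 0.61·2.891 = 1.763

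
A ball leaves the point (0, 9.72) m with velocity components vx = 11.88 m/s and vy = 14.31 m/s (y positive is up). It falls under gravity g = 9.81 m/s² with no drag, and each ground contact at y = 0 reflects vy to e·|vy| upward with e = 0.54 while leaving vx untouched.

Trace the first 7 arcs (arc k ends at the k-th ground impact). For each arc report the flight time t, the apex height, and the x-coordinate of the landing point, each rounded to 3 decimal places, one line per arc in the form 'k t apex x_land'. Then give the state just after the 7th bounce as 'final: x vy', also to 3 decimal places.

Arc 1: start y=9.720, vy=14.310 → t=3.486, apex=20.157, x_land=41.413, impact vy=-19.887
  bounce: vy ← 0.54·19.887 = 10.739
Arc 2: start y=0.000, vy=10.739 → t=2.189, apex=5.878, x_land=67.422, impact vy=-10.739
  bounce: vy ← 0.54·10.739 = 5.799
Arc 3: start y=0.000, vy=5.799 → t=1.182, apex=1.714, x_land=81.467, impact vy=-5.799
  bounce: vy ← 0.54·5.799 = 3.131
Arc 4: start y=0.000, vy=3.131 → t=0.638, apex=0.500, x_land=89.052, impact vy=-3.131
  bounce: vy ← 0.54·3.131 = 1.691
Arc 5: start y=0.000, vy=1.691 → t=0.345, apex=0.146, x_land=93.147, impact vy=-1.691
  bounce: vy ← 0.54·1.691 = 0.913
Arc 6: start y=0.000, vy=0.913 → t=0.186, apex=0.042, x_land=95.359, impact vy=-0.913
  bounce: vy ← 0.54·0.913 = 0.493
Arc 7: start y=0.000, vy=0.493 → t=0.101, apex=0.012, x_land=96.553, impact vy=-0.493
  bounce: vy ← 0.54·0.493 = 0.266

1 3.486 20.157 41.413
2 2.189 5.878 67.422
3 1.182 1.714 81.467
4 0.638 0.500 89.052
5 0.345 0.146 93.147
6 0.186 0.042 95.359
7 0.101 0.012 96.553
final: 96.553 0.266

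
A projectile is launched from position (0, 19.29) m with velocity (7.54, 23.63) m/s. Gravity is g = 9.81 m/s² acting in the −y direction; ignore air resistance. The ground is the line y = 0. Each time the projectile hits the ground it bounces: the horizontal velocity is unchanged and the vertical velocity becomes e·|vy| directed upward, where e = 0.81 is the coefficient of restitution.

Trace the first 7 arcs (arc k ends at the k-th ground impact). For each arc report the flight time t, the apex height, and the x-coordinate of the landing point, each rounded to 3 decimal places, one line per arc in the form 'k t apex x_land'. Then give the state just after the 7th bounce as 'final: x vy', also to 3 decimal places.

Arc 1: start y=19.290, vy=23.630 → t=5.529, apex=47.750, x_land=41.687, impact vy=-30.608
  bounce: vy ← 0.81·30.608 = 24.792
Arc 2: start y=0.000, vy=24.792 → t=5.055, apex=31.328, x_land=79.799, impact vy=-24.792
  bounce: vy ← 0.81·24.792 = 20.082
Arc 3: start y=0.000, vy=20.082 → t=4.094, apex=20.555, x_land=110.669, impact vy=-20.082
  bounce: vy ← 0.81·20.082 = 16.266
Arc 4: start y=0.000, vy=16.266 → t=3.316, apex=13.486, x_land=135.673, impact vy=-16.266
  bounce: vy ← 0.81·16.266 = 13.176
Arc 5: start y=0.000, vy=13.176 → t=2.686, apex=8.848, x_land=155.927, impact vy=-13.176
  bounce: vy ← 0.81·13.176 = 10.672
Arc 6: start y=0.000, vy=10.672 → t=2.176, apex=5.805, x_land=172.333, impact vy=-10.672
  bounce: vy ← 0.81·10.672 = 8.645
Arc 7: start y=0.000, vy=8.645 → t=1.762, apex=3.809, x_land=185.621, impact vy=-8.645
  bounce: vy ← 0.81·8.645 = 7.002

1 5.529 47.750 41.687
2 5.055 31.328 79.799
3 4.094 20.555 110.669
4 3.316 13.486 135.673
5 2.686 8.848 155.927
6 2.176 5.805 172.333
7 1.762 3.809 185.621
final: 185.621 7.002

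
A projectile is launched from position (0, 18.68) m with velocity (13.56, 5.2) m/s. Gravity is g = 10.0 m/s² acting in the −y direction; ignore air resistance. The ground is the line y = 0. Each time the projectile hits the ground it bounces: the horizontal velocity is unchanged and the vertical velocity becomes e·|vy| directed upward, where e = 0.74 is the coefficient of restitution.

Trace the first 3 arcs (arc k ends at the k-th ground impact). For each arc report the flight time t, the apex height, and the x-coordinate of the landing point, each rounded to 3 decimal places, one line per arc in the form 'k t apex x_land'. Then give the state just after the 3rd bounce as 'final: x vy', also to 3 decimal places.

1 2.522 20.032 34.193
2 2.962 10.970 74.363
3 2.192 6.007 104.088
final: 104.088 8.111

Arc 1: start y=18.680, vy=5.200 → t=2.522, apex=20.032, x_land=34.193, impact vy=-20.016
  bounce: vy ← 0.74·20.016 = 14.812
Arc 2: start y=0.000, vy=14.812 → t=2.962, apex=10.970, x_land=74.363, impact vy=-14.812
  bounce: vy ← 0.74·14.812 = 10.961
Arc 3: start y=0.000, vy=10.961 → t=2.192, apex=6.007, x_land=104.088, impact vy=-10.961
  bounce: vy ← 0.74·10.961 = 8.111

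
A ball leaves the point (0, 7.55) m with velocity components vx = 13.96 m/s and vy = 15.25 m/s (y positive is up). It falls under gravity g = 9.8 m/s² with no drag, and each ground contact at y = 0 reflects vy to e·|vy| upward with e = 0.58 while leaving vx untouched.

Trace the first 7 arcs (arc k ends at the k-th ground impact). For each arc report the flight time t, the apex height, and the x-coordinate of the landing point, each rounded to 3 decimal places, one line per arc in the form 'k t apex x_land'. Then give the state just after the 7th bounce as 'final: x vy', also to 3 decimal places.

Arc 1: start y=7.550, vy=15.250 → t=3.547, apex=19.415, x_land=49.512, impact vy=-19.507
  bounce: vy ← 0.58·19.507 = 11.314
Arc 2: start y=0.000, vy=11.314 → t=2.309, apex=6.531, x_land=81.746, impact vy=-11.314
  bounce: vy ← 0.58·11.314 = 6.562
Arc 3: start y=0.000, vy=6.562 → t=1.339, apex=2.197, x_land=100.442, impact vy=-6.562
  bounce: vy ← 0.58·6.562 = 3.806
Arc 4: start y=0.000, vy=3.806 → t=0.777, apex=0.739, x_land=111.286, impact vy=-3.806
  bounce: vy ← 0.58·3.806 = 2.208
Arc 5: start y=0.000, vy=2.208 → t=0.451, apex=0.249, x_land=117.575, impact vy=-2.208
  bounce: vy ← 0.58·2.208 = 1.280
Arc 6: start y=0.000, vy=1.280 → t=0.261, apex=0.084, x_land=121.223, impact vy=-1.280
  bounce: vy ← 0.58·1.280 = 0.743
Arc 7: start y=0.000, vy=0.743 → t=0.152, apex=0.028, x_land=123.338, impact vy=-0.743
  bounce: vy ← 0.58·0.743 = 0.431

1 3.547 19.415 49.512
2 2.309 6.531 81.746
3 1.339 2.197 100.442
4 0.777 0.739 111.286
5 0.451 0.249 117.575
6 0.261 0.084 121.223
7 0.152 0.028 123.338
final: 123.338 0.431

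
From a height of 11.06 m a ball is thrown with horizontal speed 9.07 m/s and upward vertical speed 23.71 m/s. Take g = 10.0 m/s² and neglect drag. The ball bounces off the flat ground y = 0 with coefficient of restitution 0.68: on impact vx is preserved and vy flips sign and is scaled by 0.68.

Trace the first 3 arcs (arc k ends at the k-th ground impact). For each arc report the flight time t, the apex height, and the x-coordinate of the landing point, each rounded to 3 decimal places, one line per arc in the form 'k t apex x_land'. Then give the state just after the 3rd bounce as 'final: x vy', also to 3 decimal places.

Arc 1: start y=11.060, vy=23.710 → t=5.170, apex=39.168, x_land=46.891, impact vy=-27.989
  bounce: vy ← 0.68·27.989 = 19.032
Arc 2: start y=0.000, vy=19.032 → t=3.806, apex=18.111, x_land=81.415, impact vy=-19.032
  bounce: vy ← 0.68·19.032 = 12.942
Arc 3: start y=0.000, vy=12.942 → t=2.588, apex=8.375, x_land=104.892, impact vy=-12.942
  bounce: vy ← 0.68·12.942 = 8.801

1 5.170 39.168 46.891
2 3.806 18.111 81.415
3 2.588 8.375 104.892
final: 104.892 8.801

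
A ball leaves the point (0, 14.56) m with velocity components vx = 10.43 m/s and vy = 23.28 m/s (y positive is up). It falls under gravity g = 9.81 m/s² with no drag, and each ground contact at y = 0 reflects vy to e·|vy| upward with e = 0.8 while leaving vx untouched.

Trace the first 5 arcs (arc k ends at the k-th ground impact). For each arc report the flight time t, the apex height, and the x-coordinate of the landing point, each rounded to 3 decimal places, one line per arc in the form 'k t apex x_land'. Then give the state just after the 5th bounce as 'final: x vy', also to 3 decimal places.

Arc 1: start y=14.560, vy=23.280 → t=5.306, apex=42.183, x_land=55.338, impact vy=-28.768
  bounce: vy ← 0.8·28.768 = 23.015
Arc 2: start y=0.000, vy=23.015 → t=4.692, apex=26.997, x_land=104.277, impact vy=-23.015
  bounce: vy ← 0.8·23.015 = 18.412
Arc 3: start y=0.000, vy=18.412 → t=3.754, apex=17.278, x_land=143.428, impact vy=-18.412
  bounce: vy ← 0.8·18.412 = 14.729
Arc 4: start y=0.000, vy=14.729 → t=3.003, apex=11.058, x_land=174.748, impact vy=-14.729
  bounce: vy ← 0.8·14.729 = 11.784
Arc 5: start y=0.000, vy=11.784 → t=2.402, apex=7.077, x_land=199.805, impact vy=-11.784
  bounce: vy ← 0.8·11.784 = 9.427

1 5.306 42.183 55.338
2 4.692 26.997 104.277
3 3.754 17.278 143.428
4 3.003 11.058 174.748
5 2.402 7.077 199.805
final: 199.805 9.427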